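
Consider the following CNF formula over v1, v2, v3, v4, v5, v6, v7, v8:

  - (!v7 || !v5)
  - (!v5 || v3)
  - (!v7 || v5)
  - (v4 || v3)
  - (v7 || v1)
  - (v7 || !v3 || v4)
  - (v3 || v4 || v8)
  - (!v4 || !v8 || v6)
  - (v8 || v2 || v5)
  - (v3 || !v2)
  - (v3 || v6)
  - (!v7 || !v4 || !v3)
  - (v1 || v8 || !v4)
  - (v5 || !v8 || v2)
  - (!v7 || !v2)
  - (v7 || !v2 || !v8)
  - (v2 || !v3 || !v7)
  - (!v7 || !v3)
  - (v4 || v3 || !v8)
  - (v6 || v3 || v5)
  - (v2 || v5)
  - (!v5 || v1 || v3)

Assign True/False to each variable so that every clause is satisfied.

v1 = True, v2 = False, v3 = True, v4 = True, v5 = True, v6 = False, v7 = False, v8 = False

Check each clause:
  1. (!v5 || !v7) — !v7 is true.
  2. (!v5 || v3) — v3 is true.
  3. (v5 || !v7) — !v7 is true.
  4. (v3 || v4) — v3 is true.
  5. (v7 || v1) — v1 is true.
  6. (!v3 || v7 || v4) — v4 is true.
  7. (v8 || v4 || v3) — v3 is true.
  8. (v6 || !v4 || !v8) — !v8 is true.
  9. (v5 || v2 || v8) — v5 is true.
  10. (!v2 || v3) — v3 is true.
  11. (v3 || v6) — v3 is true.
  12. (!v4 || !v7 || !v3) — !v7 is true.
  13. (v8 || v1 || !v4) — v1 is true.
  14. (!v8 || v2 || v5) — !v8 is true.
  15. (!v2 || !v7) — !v7 is true.
  16. (!v2 || !v8 || v7) — !v8 is true.
  17. (v2 || !v7 || !v3) — !v7 is true.
  18. (!v7 || !v3) — !v7 is true.
  19. (!v8 || v3 || v4) — !v8 is true.
  20. (v3 || v6 || v5) — v3 is true.
  21. (v2 || v5) — v5 is true.
  22. (!v5 || v1 || v3) — v3 is true.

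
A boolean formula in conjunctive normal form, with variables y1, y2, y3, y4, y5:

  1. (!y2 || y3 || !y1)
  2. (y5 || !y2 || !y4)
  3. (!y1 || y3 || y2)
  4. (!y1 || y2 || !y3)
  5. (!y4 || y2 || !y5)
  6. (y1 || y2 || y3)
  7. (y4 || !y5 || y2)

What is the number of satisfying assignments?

11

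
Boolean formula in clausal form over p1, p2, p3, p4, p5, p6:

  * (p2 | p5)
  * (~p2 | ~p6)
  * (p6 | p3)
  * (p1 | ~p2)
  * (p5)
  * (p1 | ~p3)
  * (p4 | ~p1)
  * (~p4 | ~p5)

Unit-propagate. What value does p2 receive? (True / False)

(p5) stands alone — p5 = True.
(~p4 | ~p5) with p5 = True leaves only ~p4, so p4 = False.
From (p4 | ~p1) and p4 = False: p1 = False.
From (~p2 | p1) and p1 = False: p2 = False.

False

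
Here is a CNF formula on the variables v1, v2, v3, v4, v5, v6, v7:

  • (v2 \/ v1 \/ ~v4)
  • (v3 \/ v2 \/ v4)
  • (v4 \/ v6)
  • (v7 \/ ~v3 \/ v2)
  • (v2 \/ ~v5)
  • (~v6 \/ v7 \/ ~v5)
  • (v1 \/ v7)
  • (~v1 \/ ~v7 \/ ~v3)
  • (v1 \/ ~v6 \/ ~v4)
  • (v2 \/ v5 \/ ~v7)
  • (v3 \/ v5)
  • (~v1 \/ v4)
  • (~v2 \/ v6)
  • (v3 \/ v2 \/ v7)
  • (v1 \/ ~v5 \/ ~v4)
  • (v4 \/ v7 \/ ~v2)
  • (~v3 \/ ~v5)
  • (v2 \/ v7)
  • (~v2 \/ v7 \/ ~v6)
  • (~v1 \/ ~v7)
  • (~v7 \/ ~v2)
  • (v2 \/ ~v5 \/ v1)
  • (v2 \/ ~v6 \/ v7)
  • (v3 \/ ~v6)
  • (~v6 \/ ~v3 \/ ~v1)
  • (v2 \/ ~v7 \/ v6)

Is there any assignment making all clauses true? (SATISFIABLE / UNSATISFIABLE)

UNSATISFIABLE

v2 = True:
  propagation gives v6=True, v7=True; an empty clause results — contradiction.
v2 = False:
  propagation gives v5=False, v7=False; an empty clause results — contradiction.
Every branch closes, so no satisfying assignment exists.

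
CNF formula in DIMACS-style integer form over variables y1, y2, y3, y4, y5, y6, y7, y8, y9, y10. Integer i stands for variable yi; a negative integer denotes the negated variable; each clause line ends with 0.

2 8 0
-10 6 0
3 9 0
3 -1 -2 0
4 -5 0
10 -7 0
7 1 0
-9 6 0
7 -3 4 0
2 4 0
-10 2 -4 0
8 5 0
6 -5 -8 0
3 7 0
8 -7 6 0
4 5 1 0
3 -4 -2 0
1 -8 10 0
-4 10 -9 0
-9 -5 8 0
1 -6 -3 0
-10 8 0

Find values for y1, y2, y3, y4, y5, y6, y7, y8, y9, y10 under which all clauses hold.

y1 = T, y2 = F, y3 = T, y4 = T, y5 = F, y6 = T, y7 = F, y8 = T, y9 = F, y10 = F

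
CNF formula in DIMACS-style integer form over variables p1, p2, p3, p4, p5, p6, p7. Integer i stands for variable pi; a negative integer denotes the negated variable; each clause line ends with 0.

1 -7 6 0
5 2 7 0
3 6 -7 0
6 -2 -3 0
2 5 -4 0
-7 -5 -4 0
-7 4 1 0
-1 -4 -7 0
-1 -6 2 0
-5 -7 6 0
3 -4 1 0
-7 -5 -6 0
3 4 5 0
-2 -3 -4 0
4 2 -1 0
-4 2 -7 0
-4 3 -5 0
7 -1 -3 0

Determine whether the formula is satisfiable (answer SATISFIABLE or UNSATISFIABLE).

SATISFIABLE

Try p1 = True.
The remaining clauses are satisfied by p2 = True, p3 = False, p4 = True, p5 = False, p6 = True, p7 = False.
So p1 = True, p2 = True, p3 = False, p4 = True, p5 = False, p6 = True, p7 = False is a satisfying assignment.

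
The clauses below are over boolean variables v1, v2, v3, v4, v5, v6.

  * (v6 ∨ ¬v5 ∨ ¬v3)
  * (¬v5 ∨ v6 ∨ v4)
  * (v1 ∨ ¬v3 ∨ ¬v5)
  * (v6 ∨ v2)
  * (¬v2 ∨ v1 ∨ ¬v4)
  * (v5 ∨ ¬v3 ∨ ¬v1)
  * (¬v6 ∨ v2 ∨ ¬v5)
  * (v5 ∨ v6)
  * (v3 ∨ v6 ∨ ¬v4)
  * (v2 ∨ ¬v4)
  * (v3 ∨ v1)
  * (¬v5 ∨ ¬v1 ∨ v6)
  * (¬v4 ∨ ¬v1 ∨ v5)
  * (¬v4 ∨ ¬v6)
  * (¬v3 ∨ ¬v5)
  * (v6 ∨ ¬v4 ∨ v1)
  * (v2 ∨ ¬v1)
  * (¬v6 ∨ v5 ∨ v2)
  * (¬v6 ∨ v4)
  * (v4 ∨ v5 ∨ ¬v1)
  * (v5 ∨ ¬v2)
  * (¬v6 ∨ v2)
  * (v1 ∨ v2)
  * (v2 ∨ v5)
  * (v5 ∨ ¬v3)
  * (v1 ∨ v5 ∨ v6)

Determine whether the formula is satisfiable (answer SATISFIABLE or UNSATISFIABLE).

v5 = True:
  propagation gives v3=False, v1=True, v6=True, v2=True; an empty clause results — contradiction.
v5 = False:
  propagation gives v6=True, v4=False; an empty clause results — contradiction.
Every branch closes, so no satisfying assignment exists.

UNSATISFIABLE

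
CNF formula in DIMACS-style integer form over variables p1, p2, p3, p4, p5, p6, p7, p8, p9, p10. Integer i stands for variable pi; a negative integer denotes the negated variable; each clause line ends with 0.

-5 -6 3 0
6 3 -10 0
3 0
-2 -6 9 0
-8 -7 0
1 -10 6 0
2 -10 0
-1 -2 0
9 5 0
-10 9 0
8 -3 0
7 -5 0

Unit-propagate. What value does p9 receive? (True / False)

(p3) stands alone — p3 = True.
(¬p3 ∨ p8) with p3 = True leaves only p8, so p8 = True.
(¬p7 ∨ ¬p8): since p8 = True, the clause reduces to (¬p7). p7 = False.
From (¬p5 ∨ p7) and p7 = False: p5 = False.
From (p9 ∨ p5) and p5 = False: p9 = True.

True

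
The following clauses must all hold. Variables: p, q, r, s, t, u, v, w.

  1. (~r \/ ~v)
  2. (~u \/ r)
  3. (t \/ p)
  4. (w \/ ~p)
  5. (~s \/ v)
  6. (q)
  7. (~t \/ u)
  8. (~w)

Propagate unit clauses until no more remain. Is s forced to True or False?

False

(q) stands alone — q = True.
(~w) stands alone — w = False.
In (w \/ ~p), w is now false; ~p must hold, so p = False.
(p \/ t): since p = False, the clause reduces to (t). t = True.
In (~t \/ u), ~t is now false; u must hold, so u = True.
In (r \/ ~u), ~u is now false; r must hold, so r = True.
(~r \/ ~v): since r = True, the clause reduces to (~v). v = False.
(v \/ ~s) with v = False leaves only ~s, so s = False.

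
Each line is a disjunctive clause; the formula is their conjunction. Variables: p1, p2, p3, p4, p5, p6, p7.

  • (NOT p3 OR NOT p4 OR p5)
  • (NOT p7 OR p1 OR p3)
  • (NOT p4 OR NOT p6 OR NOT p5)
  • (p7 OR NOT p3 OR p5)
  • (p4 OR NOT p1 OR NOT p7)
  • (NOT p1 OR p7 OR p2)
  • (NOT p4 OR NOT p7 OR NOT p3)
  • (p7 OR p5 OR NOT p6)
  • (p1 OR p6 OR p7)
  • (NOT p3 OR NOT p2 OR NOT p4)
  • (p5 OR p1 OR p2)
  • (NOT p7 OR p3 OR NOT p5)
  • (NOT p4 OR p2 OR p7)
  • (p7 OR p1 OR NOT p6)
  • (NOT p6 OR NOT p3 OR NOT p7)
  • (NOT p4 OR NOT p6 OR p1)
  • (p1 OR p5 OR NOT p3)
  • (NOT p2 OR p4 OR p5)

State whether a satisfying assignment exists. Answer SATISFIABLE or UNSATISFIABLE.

Try p1 = True.
Branch on p2: take p2 = False.
  then p7 is forced to True.
  then p4 is forced to True.
  then p3 is forced to False.
  then p5 is forced to False.
p6 is now unconstrained; take p6 = False.
So p1 = True, p2 = False, p3 = False, p4 = True, p5 = False, p6 = False, p7 = True is a satisfying assignment.

SATISFIABLE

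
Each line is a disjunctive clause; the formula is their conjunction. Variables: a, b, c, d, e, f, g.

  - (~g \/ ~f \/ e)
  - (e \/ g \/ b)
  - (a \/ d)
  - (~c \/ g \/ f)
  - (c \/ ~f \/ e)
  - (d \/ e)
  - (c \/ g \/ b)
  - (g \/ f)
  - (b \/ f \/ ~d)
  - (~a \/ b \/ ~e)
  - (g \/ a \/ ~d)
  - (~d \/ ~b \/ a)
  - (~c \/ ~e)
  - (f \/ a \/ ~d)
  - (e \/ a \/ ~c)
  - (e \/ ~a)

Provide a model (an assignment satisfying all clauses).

Set a = True and propagate.
  then e is forced to True.
  then b is forced to True.
  then c is forced to False.
Set f = True and propagate.
d, g are now unconstrained; take d = True, g = False.
Every clause has at least one true literal under this assignment.
Check each clause:
  1. (~f \/ ~g \/ e) — ~g is true.
  2. (e \/ b \/ g) — b is true.
  3. (a \/ d) — a is true.
  4. (g \/ ~c \/ f) — ~c is true.
  5. (e \/ ~f \/ c) — e is true.
  6. (e \/ d) — d is true.
  7. (b \/ g \/ c) — b is true.
  8. (f \/ g) — f is true.
  9. (~d \/ f \/ b) — b is true.
  10. (~a \/ ~e \/ b) — b is true.
  11. (~d \/ a \/ g) — a is true.
  12. (~b \/ a \/ ~d) — a is true.
  13. (~c \/ ~e) — ~c is true.
  14. (~d \/ f \/ a) — a is true.
  15. (a \/ e \/ ~c) — ~c is true.
  16. (~a \/ e) — e is true.

a = True, b = True, c = False, d = True, e = True, f = True, g = False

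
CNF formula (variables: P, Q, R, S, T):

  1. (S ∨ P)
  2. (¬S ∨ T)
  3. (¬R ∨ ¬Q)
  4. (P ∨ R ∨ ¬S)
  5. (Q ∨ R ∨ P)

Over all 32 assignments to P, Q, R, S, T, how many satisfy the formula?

10

Split on P, then R.
  P=1, R=1: remaining (Q,S,T) ∈ {(0,0,0); (0,0,1); (0,1,1)} — 3.
  P=1, R=0: Q free; 3 ways for (S,T) × 2^1 = 6.
  P=0, R=1: remaining (Q,S,T) ∈ {(0,1,1)} — 1.
  P=0, R=0: a clause becomes empty — 0.
Total: 3 + 6 + 1 + 0 = 10.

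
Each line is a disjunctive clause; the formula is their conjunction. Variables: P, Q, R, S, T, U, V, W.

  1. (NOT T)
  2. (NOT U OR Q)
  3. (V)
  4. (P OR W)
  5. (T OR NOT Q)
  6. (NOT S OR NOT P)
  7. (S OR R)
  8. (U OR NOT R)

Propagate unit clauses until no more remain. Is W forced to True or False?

(NOT T) is a unit clause: T = False.
(V) is a unit clause: V = True.
From (T OR NOT Q) and T = False: Q = False.
(NOT U OR Q) with Q = False leaves only NOT U, so U = False.
From (NOT R OR U) and U = False: R = False.
(R OR S) with R = False leaves only S, so S = True.
In (NOT P OR NOT S), NOT S is now false; NOT P must hold, so P = False.
In (P OR W), P is now false; W must hold, so W = True.

True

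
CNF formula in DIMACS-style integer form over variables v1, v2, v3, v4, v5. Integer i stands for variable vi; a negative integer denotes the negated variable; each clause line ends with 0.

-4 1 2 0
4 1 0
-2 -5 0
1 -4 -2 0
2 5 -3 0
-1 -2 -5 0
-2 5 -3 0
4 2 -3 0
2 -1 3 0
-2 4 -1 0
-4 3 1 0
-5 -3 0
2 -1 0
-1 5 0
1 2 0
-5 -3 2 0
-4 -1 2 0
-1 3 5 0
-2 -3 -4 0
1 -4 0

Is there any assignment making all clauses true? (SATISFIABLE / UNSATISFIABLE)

UNSATISFIABLE

v2 = True:
  propagation gives v5=False, v3=False, v1=False, v4=True; an empty clause results — contradiction.
v2 = False:
  propagation gives v1=False; an empty clause results — contradiction.
Every branch closes, so no satisfying assignment exists.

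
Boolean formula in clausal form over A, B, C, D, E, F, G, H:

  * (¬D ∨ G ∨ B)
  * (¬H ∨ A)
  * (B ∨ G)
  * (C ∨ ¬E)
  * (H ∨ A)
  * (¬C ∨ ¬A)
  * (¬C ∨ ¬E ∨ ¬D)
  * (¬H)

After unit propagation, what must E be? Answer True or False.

False

Unit clause (¬H) sets H = False.
In (H ∨ A), H is now false; A must hold, so A = True.
In (¬C ∨ ¬A), ¬A is now false; ¬C must hold, so C = False.
(C ∨ ¬E): since C = False, the clause reduces to (¬E). E = False.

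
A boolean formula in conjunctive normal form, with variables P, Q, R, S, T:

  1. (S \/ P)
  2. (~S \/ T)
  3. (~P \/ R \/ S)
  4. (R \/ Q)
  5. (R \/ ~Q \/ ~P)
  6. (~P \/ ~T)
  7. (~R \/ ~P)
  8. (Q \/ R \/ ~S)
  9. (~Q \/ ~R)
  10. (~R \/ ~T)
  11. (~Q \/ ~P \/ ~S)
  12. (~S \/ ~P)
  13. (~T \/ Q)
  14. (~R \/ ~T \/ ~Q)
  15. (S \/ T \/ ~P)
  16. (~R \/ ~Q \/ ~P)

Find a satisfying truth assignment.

P = F, Q = T, R = F, S = T, T = T

Check each clause:
  1. (S \/ P) — S is true.
  2. (~S \/ T) — T is true.
  3. (S \/ ~P \/ R) — S is true.
  4. (Q \/ R) — Q is true.
  5. (~Q \/ ~P \/ R) — ~P is true.
  6. (~T \/ ~P) — ~P is true.
  7. (~R \/ ~P) — ~R is true.
  8. (Q \/ R \/ ~S) — Q is true.
  9. (~R \/ ~Q) — ~R is true.
  10. (~T \/ ~R) — ~R is true.
  11. (~S \/ ~P \/ ~Q) — ~P is true.
  12. (~P \/ ~S) — ~P is true.
  13. (~T \/ Q) — Q is true.
  14. (~R \/ ~Q \/ ~T) — ~R is true.
  15. (~P \/ T \/ S) — S is true.
  16. (~P \/ ~R \/ ~Q) — ~R is true.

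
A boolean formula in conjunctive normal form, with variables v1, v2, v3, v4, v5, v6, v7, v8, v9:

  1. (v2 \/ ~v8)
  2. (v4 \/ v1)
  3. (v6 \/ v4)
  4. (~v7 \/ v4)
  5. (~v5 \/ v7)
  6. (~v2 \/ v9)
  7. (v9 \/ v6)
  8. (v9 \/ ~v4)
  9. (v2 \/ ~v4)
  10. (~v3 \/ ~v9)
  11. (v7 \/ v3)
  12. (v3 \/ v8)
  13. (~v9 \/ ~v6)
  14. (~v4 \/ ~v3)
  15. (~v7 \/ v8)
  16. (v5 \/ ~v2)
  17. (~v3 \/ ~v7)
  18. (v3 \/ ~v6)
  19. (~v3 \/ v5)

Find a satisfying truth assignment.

v1=T, v2=T, v3=F, v4=T, v5=T, v6=F, v7=T, v8=T, v9=T

Check each clause:
  1. (v2 \/ ~v8) — v2 is true.
  2. (v4 \/ v1) — v1 is true.
  3. (v4 \/ v6) — v4 is true.
  4. (~v7 \/ v4) — v4 is true.
  5. (v7 \/ ~v5) — v7 is true.
  6. (~v2 \/ v9) — v9 is true.
  7. (v6 \/ v9) — v9 is true.
  8. (~v4 \/ v9) — v9 is true.
  9. (v2 \/ ~v4) — v2 is true.
  10. (~v9 \/ ~v3) — ~v3 is true.
  11. (v3 \/ v7) — v7 is true.
  12. (v3 \/ v8) — v8 is true.
  13. (~v6 \/ ~v9) — ~v6 is true.
  14. (~v3 \/ ~v4) — ~v3 is true.
  15. (v8 \/ ~v7) — v8 is true.
  16. (~v2 \/ v5) — v5 is true.
  17. (~v3 \/ ~v7) — ~v3 is true.
  18. (v3 \/ ~v6) — ~v6 is true.
  19. (v5 \/ ~v3) — v5 is true.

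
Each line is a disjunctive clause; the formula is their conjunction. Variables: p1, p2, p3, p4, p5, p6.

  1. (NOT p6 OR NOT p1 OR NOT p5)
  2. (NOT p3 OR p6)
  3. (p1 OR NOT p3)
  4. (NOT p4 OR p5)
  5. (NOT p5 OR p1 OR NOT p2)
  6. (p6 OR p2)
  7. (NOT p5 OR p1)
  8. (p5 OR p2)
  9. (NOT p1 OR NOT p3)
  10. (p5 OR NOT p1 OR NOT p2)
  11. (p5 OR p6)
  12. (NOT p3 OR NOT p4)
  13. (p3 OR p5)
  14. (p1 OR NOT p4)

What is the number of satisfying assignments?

2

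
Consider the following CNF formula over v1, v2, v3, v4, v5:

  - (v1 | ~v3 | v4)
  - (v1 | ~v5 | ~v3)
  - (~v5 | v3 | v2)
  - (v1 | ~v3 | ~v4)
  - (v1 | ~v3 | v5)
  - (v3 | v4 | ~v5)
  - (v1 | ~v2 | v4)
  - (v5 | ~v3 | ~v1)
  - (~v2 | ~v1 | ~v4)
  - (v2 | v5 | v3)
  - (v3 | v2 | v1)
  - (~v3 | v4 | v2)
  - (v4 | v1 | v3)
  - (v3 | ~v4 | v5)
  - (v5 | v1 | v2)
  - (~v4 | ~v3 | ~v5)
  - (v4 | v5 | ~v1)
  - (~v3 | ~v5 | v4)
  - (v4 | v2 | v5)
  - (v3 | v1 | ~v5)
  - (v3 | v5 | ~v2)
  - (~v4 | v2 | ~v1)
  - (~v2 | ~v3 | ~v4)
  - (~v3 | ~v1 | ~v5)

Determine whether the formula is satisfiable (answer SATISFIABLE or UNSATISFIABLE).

v3 = True:
  v1 = True:
    propagation gives v5=True; an empty clause results — contradiction.
  v1 = False:
    propagation gives v4=True; an empty clause results — contradiction.
v3 = False:
  v2 = True:
    propagation gives v5=True, v4=True, v1=False; an empty clause results — contradiction.
  v2 = False:
    propagation gives v5=False; an empty clause results — contradiction.
Every branch closes, so no satisfying assignment exists.

UNSATISFIABLE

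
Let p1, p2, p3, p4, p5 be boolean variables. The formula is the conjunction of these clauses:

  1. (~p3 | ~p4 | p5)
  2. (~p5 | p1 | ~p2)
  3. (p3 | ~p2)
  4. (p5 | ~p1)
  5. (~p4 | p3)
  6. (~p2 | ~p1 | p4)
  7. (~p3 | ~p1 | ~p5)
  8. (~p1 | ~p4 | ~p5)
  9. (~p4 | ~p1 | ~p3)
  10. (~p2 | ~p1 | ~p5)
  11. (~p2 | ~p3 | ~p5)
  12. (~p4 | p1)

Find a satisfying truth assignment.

Pure literal: p2 appears only negated; assign p2 = False.
Try p1 = False.
  then p4 is forced to False.
p3, p5 are now unconstrained; take p3 = True, p5 = True.

p1=0, p2=0, p3=1, p4=0, p5=1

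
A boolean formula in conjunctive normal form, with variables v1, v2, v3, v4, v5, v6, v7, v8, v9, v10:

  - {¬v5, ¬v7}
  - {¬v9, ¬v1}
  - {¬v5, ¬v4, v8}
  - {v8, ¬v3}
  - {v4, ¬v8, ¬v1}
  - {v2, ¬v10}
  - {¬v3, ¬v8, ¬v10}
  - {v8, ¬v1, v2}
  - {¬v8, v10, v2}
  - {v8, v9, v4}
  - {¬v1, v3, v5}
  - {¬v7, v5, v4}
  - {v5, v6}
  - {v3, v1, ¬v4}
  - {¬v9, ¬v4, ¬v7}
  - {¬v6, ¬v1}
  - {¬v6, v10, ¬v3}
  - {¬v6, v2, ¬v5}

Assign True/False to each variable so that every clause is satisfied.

Pure literal: v2 appears only positively; assign v2 = True.
Pure literal: v7 appears only negated; assign v7 = False.
Try v1 = False.
Set v3 = False and propagate.
  then v4 is forced to False.
The remaining clauses are satisfied by v5 = True, v6 = True, v8 = True, v9 = False, v10 = True.

v1=F, v2=T, v3=F, v4=F, v5=T, v6=T, v7=F, v8=T, v9=F, v10=T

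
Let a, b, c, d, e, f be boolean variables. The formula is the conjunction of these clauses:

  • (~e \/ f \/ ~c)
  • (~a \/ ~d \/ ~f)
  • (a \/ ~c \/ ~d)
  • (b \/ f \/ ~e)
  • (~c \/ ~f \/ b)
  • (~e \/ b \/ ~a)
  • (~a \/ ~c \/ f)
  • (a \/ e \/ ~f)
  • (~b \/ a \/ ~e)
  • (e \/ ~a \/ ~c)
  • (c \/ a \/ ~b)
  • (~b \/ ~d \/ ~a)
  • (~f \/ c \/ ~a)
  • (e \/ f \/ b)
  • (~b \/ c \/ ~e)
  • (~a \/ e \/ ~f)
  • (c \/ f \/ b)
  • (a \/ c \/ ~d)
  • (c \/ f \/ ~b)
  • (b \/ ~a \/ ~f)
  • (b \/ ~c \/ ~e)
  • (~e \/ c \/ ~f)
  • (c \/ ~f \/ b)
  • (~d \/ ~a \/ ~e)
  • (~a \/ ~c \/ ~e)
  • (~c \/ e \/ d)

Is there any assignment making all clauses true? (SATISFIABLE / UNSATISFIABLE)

c = True:
  a = True:
    propagation gives f=True, d=False, b=True, e=True; an empty clause results — contradiction.
  a = False:
    propagation gives d=False, e=True, f=True, b=True; an empty clause results — contradiction.
c = False:
  a = True:
    propagation gives f=False, b=True; an empty clause results — contradiction.
  a = False:
    propagation gives b=False, f=True; an empty clause results — contradiction.
Every branch closes, so no satisfying assignment exists.

UNSATISFIABLE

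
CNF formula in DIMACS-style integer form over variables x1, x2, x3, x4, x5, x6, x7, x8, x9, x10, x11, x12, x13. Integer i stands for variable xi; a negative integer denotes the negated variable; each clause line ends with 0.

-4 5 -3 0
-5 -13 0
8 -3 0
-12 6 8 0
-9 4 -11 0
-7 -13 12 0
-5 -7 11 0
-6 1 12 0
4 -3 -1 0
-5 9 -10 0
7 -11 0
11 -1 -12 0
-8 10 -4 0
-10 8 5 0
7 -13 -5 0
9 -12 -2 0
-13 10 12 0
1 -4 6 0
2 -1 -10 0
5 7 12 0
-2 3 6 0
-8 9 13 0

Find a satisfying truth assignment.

Try x1 = False.
Branch on x2: take x2 = True.
For the remaining variables, x3 = True, x4 = False, x5 = False, x6 = True, x7 = False, x8 = True, x9 = True, x10 = True, x11 = False, x12 = True, x13 = True works.
Check each clause:
  1. (¬x3 ∨ x5 ∨ ¬x4) — ¬x4 is true.
  2. (¬x13 ∨ ¬x5) — ¬x5 is true.
  3. (¬x3 ∨ x8) — x8 is true.
  4. (¬x12 ∨ x8 ∨ x6) — x8 is true.
  5. (x4 ∨ ¬x11 ∨ ¬x9) — ¬x11 is true.
  6. (¬x7 ∨ x12 ∨ ¬x13) — ¬x7 is true.
  7. (¬x7 ∨ ¬x5 ∨ x11) — ¬x7 is true.
  8. (¬x6 ∨ x12 ∨ x1) — x12 is true.
  9. (x4 ∨ ¬x3 ∨ ¬x1) — ¬x1 is true.
  10. (¬x5 ∨ x9 ∨ ¬x10) — x9 is true.
  11. (x7 ∨ ¬x11) — ¬x11 is true.
  12. (x11 ∨ ¬x1 ∨ ¬x12) — ¬x1 is true.
  13. (x10 ∨ ¬x4 ∨ ¬x8) — x10 is true.
  14. (x8 ∨ x5 ∨ ¬x10) — x8 is true.
  15. (¬x5 ∨ ¬x13 ∨ x7) — ¬x5 is true.
  16. (¬x2 ∨ x9 ∨ ¬x12) — x9 is true.
  17. (¬x13 ∨ x12 ∨ x10) — x10 is true.
  18. (x1 ∨ ¬x4 ∨ x6) — ¬x4 is true.
  19. (x2 ∨ ¬x1 ∨ ¬x10) — x2 is true.
  20. (x12 ∨ x5 ∨ x7) — x12 is true.
  21. (¬x2 ∨ x3 ∨ x6) — x3 is true.
  22. (¬x8 ∨ x13 ∨ x9) — x9 is true.

x1 = False, x2 = True, x3 = True, x4 = False, x5 = False, x6 = True, x7 = False, x8 = True, x9 = True, x10 = True, x11 = False, x12 = True, x13 = True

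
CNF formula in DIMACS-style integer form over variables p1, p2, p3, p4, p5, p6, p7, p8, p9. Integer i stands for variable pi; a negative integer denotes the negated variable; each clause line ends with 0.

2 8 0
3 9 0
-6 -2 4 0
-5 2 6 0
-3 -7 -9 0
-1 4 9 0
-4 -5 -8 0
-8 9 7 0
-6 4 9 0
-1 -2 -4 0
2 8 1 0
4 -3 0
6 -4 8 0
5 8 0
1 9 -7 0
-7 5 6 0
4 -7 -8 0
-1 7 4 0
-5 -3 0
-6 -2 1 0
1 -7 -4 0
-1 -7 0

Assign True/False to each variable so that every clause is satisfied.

p1=False, p2=True, p3=True, p4=True, p5=False, p6=False, p7=False, p8=True, p9=True

Check each clause:
  1. (p2 OR p8) — p8 is true.
  2. (p3 OR p9) — p9 is true.
  3. (NOT p2 OR NOT p6 OR p4) — NOT p6 is true.
  4. (p2 OR NOT p5 OR p6) — p2 is true.
  5. (NOT p7 OR NOT p3 OR NOT p9) — NOT p7 is true.
  6. (NOT p1 OR p9 OR p4) — p9 is true.
  7. (NOT p4 OR NOT p5 OR NOT p8) — NOT p5 is true.
  8. (p7 OR p9 OR NOT p8) — p9 is true.
  9. (p4 OR NOT p6 OR p9) — p9 is true.
  10. (NOT p4 OR NOT p1 OR NOT p2) — NOT p1 is true.
  11. (p1 OR p8 OR p2) — p8 is true.
  12. (p4 OR NOT p3) — p4 is true.
  13. (p8 OR NOT p4 OR p6) — p8 is true.
  14. (p5 OR p8) — p8 is true.
  15. (NOT p7 OR p1 OR p9) — p9 is true.
  16. (p6 OR NOT p7 OR p5) — NOT p7 is true.
  17. (p4 OR NOT p7 OR NOT p8) — NOT p7 is true.
  18. (p7 OR NOT p1 OR p4) — p4 is true.
  19. (NOT p3 OR NOT p5) — NOT p5 is true.
  20. (p1 OR NOT p2 OR NOT p6) — NOT p6 is true.
  21. (p1 OR NOT p4 OR NOT p7) — NOT p7 is true.
  22. (NOT p1 OR NOT p7) — NOT p7 is true.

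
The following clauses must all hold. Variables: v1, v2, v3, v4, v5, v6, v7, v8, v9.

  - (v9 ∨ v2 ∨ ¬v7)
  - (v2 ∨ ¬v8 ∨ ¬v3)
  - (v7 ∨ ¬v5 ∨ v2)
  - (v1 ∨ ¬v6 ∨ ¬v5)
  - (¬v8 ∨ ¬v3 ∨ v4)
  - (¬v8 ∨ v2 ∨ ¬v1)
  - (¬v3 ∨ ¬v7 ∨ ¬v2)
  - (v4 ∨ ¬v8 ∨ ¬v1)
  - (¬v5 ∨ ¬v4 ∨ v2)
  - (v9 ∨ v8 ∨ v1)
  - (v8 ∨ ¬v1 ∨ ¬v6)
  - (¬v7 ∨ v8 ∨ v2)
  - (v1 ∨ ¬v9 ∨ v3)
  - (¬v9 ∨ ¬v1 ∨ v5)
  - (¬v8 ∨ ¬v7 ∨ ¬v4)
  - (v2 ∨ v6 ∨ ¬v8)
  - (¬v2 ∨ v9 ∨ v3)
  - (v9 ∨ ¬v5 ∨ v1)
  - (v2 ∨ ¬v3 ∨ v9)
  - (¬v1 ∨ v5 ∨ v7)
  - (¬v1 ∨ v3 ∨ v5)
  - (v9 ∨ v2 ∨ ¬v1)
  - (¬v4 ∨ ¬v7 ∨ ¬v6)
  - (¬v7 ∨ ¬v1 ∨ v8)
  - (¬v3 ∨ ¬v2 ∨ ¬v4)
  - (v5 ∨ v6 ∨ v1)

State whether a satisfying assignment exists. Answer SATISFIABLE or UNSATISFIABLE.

SATISFIABLE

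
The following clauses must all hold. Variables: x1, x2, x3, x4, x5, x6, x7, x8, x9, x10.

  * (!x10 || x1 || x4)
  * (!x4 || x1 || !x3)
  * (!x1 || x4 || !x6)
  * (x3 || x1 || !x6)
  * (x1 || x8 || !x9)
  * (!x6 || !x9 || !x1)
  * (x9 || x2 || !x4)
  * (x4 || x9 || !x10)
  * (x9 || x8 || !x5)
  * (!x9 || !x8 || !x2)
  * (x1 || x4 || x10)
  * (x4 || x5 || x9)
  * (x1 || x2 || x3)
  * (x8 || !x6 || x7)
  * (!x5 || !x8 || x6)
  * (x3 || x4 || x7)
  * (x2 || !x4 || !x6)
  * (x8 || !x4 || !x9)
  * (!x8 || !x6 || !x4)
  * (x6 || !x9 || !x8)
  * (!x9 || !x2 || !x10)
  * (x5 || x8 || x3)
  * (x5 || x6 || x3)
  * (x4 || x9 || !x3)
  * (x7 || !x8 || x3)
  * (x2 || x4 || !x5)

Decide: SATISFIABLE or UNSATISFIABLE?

Set x1 = True and propagate.
For the remaining variables, x2 = True, x3 = True, x4 = False, x5 = False, x6 = False, x7 = False, x8 = False, x9 = True, x10 = False works.
So x1 = True  x2 = True  x3 = True  x4 = False  x5 = False  x6 = False  x7 = False  x8 = False  x9 = True  x10 = False is a satisfying assignment.

SATISFIABLE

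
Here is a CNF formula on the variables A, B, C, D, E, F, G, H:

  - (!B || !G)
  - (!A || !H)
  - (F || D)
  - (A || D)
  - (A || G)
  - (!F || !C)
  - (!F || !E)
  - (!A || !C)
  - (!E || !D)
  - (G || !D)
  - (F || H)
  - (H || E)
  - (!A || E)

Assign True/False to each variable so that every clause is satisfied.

B occurs only negated in the remaining clauses — set B = False.
Pure literal: C appears only negated; assign C = False.
Branch on A: take A = False.
  then D is forced to True.
  then G is forced to True.
  then E is forced to False.
  then H is forced to True.
F is now unconstrained; take F = True.

A = F  B = F  C = F  D = T  E = F  F = T  G = T  H = T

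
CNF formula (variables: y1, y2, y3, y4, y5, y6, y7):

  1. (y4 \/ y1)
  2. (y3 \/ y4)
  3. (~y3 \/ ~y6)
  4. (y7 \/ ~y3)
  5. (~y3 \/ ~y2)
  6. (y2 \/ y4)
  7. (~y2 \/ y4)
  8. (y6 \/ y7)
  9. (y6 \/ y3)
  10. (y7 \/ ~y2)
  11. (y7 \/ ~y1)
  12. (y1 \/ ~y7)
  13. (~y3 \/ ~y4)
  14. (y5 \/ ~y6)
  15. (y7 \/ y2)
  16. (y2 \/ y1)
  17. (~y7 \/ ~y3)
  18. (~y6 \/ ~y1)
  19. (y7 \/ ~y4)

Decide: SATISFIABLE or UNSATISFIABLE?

UNSATISFIABLE

y7 = True:
  propagation gives y1=True, y3=False, y4=True, y6=True; an empty clause results — contradiction.
y7 = False:
  propagation gives y3=False, y4=True; an empty clause results — contradiction.
Every branch closes, so no satisfying assignment exists.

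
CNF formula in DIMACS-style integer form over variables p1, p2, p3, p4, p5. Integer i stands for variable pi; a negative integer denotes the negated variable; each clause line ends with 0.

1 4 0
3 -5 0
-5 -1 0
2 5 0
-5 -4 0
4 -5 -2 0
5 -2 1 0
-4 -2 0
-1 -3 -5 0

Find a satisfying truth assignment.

p1 = True, p2 = True, p3 = True, p4 = False, p5 = False

Check each clause:
  1. (p1 | p4) — p1 is true.
  2. (p3 | ~p5) — p3 is true.
  3. (~p1 | ~p5) — ~p5 is true.
  4. (p2 | p5) — p2 is true.
  5. (~p4 | ~p5) — ~p5 is true.
  6. (p4 | ~p5 | ~p2) — ~p5 is true.
  7. (p5 | p1 | ~p2) — p1 is true.
  8. (~p2 | ~p4) — ~p4 is true.
  9. (~p1 | ~p5 | ~p3) — ~p5 is true.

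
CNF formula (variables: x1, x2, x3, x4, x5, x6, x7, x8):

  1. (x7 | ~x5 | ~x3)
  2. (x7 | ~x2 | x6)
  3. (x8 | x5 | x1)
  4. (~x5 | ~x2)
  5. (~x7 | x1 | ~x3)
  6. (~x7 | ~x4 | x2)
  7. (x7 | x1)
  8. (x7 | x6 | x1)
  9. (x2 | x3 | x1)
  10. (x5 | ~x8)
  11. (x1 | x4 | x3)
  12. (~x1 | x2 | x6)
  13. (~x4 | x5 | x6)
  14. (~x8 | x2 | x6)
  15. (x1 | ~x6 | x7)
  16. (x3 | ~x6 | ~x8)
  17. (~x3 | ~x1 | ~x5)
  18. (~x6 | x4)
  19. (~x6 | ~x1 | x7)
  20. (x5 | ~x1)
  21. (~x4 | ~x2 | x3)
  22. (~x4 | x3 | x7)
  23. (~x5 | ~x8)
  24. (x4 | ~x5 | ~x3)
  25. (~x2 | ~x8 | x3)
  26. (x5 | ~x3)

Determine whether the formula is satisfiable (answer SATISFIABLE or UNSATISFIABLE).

x1 = True:
  propagation gives x5=True, x2=False, x6=True, x3=False; an empty clause results — contradiction.
x1 = False:
  propagation gives x7=True, x3=False, x2=True, x5=False; an empty clause results — contradiction.
Every branch closes, so no satisfying assignment exists.

UNSATISFIABLE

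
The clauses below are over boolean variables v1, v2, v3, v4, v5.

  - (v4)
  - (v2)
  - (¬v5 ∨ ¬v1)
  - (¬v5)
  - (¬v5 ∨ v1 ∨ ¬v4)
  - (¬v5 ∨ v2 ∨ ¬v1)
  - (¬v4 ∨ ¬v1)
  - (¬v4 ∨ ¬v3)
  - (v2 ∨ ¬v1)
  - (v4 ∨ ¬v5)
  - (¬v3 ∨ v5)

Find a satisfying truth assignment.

Unit propagation: (v4) forces v4 = True.
(v2) is a unit clause, so v2 = True.
The clause (¬v5) is unit: v5 must be False.
(¬v1) is a unit clause, so v1 = False.
Unit propagation: (¬v3) forces v3 = False.

v1=F, v2=T, v3=F, v4=T, v5=F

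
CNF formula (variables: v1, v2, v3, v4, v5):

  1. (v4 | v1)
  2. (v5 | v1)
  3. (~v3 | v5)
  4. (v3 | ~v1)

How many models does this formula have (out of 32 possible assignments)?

8

The models are:
  v1=F v2=F v3=F v4=T v5=T
  v1=F v2=F v3=T v4=T v5=T
  v1=F v2=T v3=F v4=T v5=T
  v1=F v2=T v3=T v4=T v5=T
  v1=T v2=F v3=T v4=F v5=T
  v1=T v2=F v3=T v4=T v5=T
  v1=T v2=T v3=T v4=F v5=T
  v1=T v2=T v3=T v4=T v5=T
That's 8 in total.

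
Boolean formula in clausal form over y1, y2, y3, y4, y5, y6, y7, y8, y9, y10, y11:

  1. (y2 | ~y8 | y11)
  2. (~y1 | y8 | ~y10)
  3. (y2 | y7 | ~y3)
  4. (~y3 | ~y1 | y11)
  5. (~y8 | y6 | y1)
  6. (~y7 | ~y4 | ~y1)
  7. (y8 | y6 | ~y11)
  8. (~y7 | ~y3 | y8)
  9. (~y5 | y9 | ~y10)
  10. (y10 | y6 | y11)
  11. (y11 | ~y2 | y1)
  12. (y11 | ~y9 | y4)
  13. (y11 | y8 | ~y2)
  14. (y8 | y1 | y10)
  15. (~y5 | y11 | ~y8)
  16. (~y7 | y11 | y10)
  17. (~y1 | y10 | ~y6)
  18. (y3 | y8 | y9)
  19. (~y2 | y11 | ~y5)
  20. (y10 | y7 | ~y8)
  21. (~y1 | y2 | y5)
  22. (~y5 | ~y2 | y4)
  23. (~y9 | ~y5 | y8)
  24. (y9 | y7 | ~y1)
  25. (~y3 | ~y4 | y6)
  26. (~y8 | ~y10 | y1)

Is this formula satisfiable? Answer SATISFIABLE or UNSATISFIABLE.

Try y1 = True.
Branch on y2: take y2 = True.
The remaining clauses are satisfied by y3 = False, y4 = False, y5 = False, y6 = False, y7 = False, y8 = True, y9 = True, y10 = True, y11 = True.
Every clause has at least one true literal under this assignment.
So y1=True, y2=True, y3=False, y4=False, y5=False, y6=False, y7=False, y8=True, y9=True, y10=True, y11=True is a satisfying assignment.

SATISFIABLE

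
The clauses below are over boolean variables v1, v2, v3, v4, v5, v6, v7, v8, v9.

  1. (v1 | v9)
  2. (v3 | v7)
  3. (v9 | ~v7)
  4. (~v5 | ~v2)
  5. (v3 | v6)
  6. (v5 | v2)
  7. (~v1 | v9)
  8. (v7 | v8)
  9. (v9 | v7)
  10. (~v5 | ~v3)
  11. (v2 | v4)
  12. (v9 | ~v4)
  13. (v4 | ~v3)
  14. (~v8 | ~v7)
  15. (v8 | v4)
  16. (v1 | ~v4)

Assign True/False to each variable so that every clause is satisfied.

Pure literal: v6 appears only positively; assign v6 = True.
v9 occurs only positively in the remaining clauses — set v9 = True.
Set v1 = True and propagate.
Set v2 = True and propagate.
  then v5 is forced to False.
The remaining clauses are satisfied by v3 = True, v4 = True, v7 = True, v8 = False.

v1=T  v2=T  v3=T  v4=T  v5=F  v6=T  v7=T  v8=F  v9=T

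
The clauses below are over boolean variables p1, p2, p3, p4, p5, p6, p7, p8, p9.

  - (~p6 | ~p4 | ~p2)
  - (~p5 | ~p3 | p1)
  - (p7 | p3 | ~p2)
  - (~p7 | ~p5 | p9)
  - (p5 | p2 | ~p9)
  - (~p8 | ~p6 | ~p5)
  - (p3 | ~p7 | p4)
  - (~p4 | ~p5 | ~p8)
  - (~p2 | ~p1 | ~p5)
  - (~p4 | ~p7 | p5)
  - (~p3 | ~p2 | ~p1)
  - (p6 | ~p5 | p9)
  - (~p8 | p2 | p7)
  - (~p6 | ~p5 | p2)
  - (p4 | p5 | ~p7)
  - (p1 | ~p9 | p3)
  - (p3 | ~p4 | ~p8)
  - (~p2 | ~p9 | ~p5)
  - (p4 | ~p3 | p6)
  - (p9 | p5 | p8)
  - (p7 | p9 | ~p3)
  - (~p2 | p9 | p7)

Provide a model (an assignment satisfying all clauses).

Set p1 = False and propagate.
Set p2 = True and propagate.
For the remaining variables, p3 = True, p4 = True, p5 = False, p6 = False, p7 = False, p8 = True, p9 = True works.
Check each clause:
  1. (~p4 | ~p6 | ~p2) — ~p6 is true.
  2. (~p3 | p1 | ~p5) — ~p5 is true.
  3. (p7 | p3 | ~p2) — p3 is true.
  4. (~p5 | ~p7 | p9) — ~p7 is true.
  5. (p5 | ~p9 | p2) — p2 is true.
  6. (~p5 | ~p8 | ~p6) — ~p6 is true.
  7. (~p7 | p4 | p3) — ~p7 is true.
  8. (~p4 | ~p5 | ~p8) — ~p5 is true.
  9. (~p5 | ~p2 | ~p1) — ~p5 is true.
  10. (~p4 | ~p7 | p5) — ~p7 is true.
  11. (~p2 | ~p3 | ~p1) — ~p1 is true.
  12. (~p5 | p6 | p9) — p9 is true.
  13. (p2 | p7 | ~p8) — p2 is true.
  14. (p2 | ~p5 | ~p6) — ~p6 is true.
  15. (p5 | p4 | ~p7) — ~p7 is true.
  16. (~p9 | p1 | p3) — p3 is true.
  17. (p3 | ~p4 | ~p8) — p3 is true.
  18. (~p2 | ~p5 | ~p9) — ~p5 is true.
  19. (p4 | ~p3 | p6) — p4 is true.
  20. (p8 | p9 | p5) — p8 is true.
  21. (p9 | p7 | ~p3) — p9 is true.
  22. (~p2 | p7 | p9) — p9 is true.

p1 = 0, p2 = 1, p3 = 1, p4 = 1, p5 = 0, p6 = 0, p7 = 0, p8 = 1, p9 = 1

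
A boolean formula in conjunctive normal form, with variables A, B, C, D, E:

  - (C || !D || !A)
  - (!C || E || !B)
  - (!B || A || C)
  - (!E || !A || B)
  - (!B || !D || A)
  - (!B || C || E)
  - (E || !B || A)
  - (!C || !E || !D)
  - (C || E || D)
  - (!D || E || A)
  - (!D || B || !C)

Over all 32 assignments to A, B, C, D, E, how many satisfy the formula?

Satisfying assignments:
  A=F B=F C=F D=F E=T
  A=F B=F C=F D=T E=T
  A=F B=F C=T D=F E=F
  A=F B=F C=T D=F E=T
  A=F B=T C=T D=F E=T
  A=T B=F C=T D=F E=F
  A=T B=T C=F D=F E=T
  A=T B=T C=T D=F E=T
Count: 8.

8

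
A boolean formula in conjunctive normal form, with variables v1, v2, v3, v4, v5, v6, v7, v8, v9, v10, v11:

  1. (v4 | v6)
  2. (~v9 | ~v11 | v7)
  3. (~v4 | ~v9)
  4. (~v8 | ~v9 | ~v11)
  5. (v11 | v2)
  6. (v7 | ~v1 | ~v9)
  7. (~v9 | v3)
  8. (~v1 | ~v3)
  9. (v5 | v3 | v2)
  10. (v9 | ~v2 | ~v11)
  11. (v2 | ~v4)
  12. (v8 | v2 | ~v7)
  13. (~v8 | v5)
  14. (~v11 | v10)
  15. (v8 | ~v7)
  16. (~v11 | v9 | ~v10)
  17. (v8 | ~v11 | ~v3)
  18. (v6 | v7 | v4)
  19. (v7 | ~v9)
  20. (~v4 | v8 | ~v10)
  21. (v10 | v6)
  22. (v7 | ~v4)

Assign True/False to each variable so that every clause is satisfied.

Pure literal: v1 appears only negated; assign v1 = False.
Pure literal: v5 appears only positively; assign v5 = True.
Branch on v2: take v2 = True.
Set v3 = True and propagate.
For the remaining variables, v4 = False, v6 = True, v7 = False, v8 = False, v9 = False, v10 = True, v11 = False works.

v1 = F, v2 = T, v3 = T, v4 = F, v5 = T, v6 = T, v7 = F, v8 = F, v9 = F, v10 = T, v11 = F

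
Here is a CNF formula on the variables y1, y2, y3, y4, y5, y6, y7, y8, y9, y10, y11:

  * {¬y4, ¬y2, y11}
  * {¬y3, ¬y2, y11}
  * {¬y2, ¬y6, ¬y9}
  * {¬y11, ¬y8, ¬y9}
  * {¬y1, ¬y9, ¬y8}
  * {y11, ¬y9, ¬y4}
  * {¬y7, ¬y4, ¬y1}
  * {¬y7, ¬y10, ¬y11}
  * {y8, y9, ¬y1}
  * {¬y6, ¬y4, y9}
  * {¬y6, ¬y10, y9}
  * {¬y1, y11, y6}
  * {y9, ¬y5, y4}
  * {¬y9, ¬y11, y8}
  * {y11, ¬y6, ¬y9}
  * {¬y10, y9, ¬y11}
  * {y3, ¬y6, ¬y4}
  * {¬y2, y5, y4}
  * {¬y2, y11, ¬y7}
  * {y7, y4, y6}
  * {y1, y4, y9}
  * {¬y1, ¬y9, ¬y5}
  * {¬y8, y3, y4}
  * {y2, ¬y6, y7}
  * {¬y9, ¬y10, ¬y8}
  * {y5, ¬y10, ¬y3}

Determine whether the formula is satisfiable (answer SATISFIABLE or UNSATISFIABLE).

SATISFIABLE

y10 occurs only negated in the remaining clauses — set y10 = False.
Branch on y1: take y1 = True.
Branch on y2: take y2 = False.
Branch on y3: take y3 = False.
The remaining clauses are satisfied by y4 = True, y5 = True, y6 = False, y7 = False, y8 = True, y9 = False, y11 = True.
So y1=True, y2=False, y3=False, y4=True, y5=True, y6=False, y7=False, y8=True, y9=False, y10=False, y11=True is a satisfying assignment.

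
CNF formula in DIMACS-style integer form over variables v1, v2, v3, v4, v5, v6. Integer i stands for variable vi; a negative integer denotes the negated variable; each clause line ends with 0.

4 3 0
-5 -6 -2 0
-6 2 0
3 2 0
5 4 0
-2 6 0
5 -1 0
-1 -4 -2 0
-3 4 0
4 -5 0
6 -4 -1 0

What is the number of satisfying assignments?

Satisfying assignments:
  v1=F v2=F v3=T v4=T v5=F v6=F
  v1=F v2=F v3=T v4=T v5=T v6=F
  v1=F v2=T v3=F v4=T v5=F v6=T
  v1=F v2=T v3=T v4=T v5=F v6=T
That's 4 in total.

4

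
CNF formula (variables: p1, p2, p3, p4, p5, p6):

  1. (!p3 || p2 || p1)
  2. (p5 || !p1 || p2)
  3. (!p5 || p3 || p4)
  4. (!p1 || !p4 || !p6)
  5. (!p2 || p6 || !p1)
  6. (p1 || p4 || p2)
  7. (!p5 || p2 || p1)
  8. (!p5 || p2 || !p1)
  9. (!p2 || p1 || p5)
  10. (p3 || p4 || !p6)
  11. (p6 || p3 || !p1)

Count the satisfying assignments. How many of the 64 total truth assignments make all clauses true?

Split on p1, then p2.
  p1=T, p2=T: remaining (p3,p4,p5,p6) ∈ {(T,F,F,T); (T,F,T,T)} — 2.
  p1=T, p2=F: a clause becomes empty — 0.
  p1=F, p2=T: p6 free; 3 ways for (p3,p4,p5) × 2^1 = 6.
  p1=F, p2=F: remaining (p3,p4,p5,p6) ∈ {(F,T,F,F); (F,T,F,T)} — 2.
Total: 2 + 0 + 6 + 2 = 10.

10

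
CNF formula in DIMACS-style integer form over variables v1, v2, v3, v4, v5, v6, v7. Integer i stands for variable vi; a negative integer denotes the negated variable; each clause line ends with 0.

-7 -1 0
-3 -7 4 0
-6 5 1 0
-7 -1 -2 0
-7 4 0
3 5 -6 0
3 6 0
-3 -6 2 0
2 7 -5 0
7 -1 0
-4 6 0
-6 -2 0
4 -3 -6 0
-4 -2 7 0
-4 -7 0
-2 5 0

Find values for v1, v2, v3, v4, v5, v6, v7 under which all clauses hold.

v1=F, v2=F, v3=T, v4=F, v5=F, v6=F, v7=F

Branch on v1: take v1 = False.
The remaining clauses are satisfied by v2 = False, v3 = True, v4 = False, v5 = False, v6 = False, v7 = False.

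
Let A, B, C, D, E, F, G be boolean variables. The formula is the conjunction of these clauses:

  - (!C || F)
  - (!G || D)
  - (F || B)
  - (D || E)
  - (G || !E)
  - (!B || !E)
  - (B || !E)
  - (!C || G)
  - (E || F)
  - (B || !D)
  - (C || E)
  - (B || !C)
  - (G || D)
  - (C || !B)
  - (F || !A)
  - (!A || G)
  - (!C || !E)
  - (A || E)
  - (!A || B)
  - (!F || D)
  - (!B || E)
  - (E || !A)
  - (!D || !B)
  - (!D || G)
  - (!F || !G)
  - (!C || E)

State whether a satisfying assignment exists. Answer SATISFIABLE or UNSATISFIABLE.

UNSATISFIABLE

E = True:
  propagation gives G=True, D=True, B=False; an empty clause results — contradiction.
E = False:
  propagation gives D=True, F=True, B=True; an empty clause results — contradiction.
Every branch closes, so no satisfying assignment exists.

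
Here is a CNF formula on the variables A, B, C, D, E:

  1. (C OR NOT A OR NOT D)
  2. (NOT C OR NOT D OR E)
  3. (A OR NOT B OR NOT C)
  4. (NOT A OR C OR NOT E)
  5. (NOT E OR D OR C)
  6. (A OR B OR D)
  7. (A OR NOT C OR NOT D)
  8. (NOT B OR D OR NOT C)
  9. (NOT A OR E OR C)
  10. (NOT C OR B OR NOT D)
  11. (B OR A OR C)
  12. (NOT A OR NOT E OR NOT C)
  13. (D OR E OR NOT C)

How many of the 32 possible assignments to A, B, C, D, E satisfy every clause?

3

The models are:
  A=F B=T C=F D=F E=F
  A=F B=T C=F D=T E=F
  A=F B=T C=F D=T E=T
Count: 3.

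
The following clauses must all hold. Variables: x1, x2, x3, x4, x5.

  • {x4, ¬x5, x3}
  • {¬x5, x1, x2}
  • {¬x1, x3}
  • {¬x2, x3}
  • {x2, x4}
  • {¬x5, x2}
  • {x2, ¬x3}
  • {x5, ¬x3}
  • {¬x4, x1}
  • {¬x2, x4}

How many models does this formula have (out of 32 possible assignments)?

Satisfying assignments:
  x1=T x2=T x3=T x4=T x5=T
That's 1 in total.

1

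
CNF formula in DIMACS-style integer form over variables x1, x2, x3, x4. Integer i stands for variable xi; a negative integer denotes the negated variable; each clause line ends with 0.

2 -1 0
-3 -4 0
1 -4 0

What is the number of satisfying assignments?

7

The models are:
  x1=0 x2=0 x3=0 x4=0
  x1=0 x2=0 x3=1 x4=0
  x1=0 x2=1 x3=0 x4=0
  x1=0 x2=1 x3=1 x4=0
  x1=1 x2=1 x3=0 x4=0
  x1=1 x2=1 x3=0 x4=1
  x1=1 x2=1 x3=1 x4=0
Count: 7.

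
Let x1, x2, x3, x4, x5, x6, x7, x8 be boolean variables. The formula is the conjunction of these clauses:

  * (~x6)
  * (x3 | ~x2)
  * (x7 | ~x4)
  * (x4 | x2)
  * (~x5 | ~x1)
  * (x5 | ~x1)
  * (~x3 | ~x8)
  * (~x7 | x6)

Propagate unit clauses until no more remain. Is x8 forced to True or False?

False

(~x6) is a unit clause: x6 = False.
(~x7 | x6): since x6 = False, the clause reduces to (~x7). x7 = False.
In (x7 | ~x4), x7 is now false; ~x4 must hold, so x4 = False.
In (x2 | x4), x4 is now false; x2 must hold, so x2 = True.
From (x3 | ~x2) and x2 = True: x3 = True.
(~x8 | ~x3) with x3 = True leaves only ~x8, so x8 = False.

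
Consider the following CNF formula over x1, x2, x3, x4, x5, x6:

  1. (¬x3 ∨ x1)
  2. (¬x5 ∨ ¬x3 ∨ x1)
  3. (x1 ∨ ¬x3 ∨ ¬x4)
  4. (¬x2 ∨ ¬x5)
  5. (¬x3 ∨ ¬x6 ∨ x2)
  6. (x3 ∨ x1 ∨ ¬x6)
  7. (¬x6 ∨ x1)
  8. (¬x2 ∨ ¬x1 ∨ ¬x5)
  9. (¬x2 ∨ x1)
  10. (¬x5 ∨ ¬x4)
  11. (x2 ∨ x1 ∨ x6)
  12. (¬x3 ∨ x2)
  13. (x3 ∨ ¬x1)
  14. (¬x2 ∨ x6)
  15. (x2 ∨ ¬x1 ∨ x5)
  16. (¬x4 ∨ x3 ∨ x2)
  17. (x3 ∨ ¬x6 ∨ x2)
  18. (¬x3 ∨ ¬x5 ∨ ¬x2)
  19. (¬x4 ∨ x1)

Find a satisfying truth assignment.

x1=1, x2=1, x3=1, x4=1, x5=0, x6=1

Try x1 = True.
  then x3 is forced to True.
  then x2 is forced to True.
  then x5 is forced to False.
  then x6 is forced to True.
x4 is now unconstrained; take x4 = True.
Every clause has at least one true literal under this assignment.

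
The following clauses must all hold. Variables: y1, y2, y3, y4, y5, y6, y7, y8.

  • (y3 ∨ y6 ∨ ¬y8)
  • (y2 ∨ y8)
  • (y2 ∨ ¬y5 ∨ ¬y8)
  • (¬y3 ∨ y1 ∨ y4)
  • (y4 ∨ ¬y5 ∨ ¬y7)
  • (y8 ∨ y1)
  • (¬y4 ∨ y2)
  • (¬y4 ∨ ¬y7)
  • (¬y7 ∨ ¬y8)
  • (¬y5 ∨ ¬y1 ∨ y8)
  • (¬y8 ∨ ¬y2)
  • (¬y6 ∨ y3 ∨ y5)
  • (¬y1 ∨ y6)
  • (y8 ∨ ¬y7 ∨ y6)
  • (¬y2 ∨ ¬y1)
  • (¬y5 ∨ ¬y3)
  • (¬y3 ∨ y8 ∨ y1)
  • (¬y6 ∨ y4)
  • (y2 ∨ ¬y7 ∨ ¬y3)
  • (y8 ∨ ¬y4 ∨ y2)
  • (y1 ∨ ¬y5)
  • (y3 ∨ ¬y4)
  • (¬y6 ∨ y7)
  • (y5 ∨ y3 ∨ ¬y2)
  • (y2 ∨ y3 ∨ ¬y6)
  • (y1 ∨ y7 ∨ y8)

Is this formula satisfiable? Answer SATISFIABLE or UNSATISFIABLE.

y8 = True:
  propagation gives y7=False, y2=False, y5=False, y4=False; an empty clause results — contradiction.
y8 = False:
  propagation gives y2=True, y1=True; an empty clause results — contradiction.
Every branch closes, so no satisfying assignment exists.

UNSATISFIABLE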